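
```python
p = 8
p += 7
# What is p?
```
Trace:
  p=8
  p=15

Final answer: 15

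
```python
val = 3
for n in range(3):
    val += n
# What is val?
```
Trace:
  val=3
  val=3, n=0
  val=4, n=1
  val=6, n=2

Final answer: 6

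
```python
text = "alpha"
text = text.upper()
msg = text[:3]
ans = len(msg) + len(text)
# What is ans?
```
Trace:
  text='alpha'
  text='ALPHA'
  text='ALPHA', msg='ALP'
  text='ALPHA', msg='ALP', ans=8

Final answer: 8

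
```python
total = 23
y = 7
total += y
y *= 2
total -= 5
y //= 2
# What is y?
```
Trace:
  total=23
  total=23, y=7
  total=30, y=7
  total=30, y=14
  total=25, y=14
  total=25, y=7

Final answer: 7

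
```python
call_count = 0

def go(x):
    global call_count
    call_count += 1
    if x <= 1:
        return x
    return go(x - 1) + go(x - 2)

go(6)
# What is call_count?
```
Call trace (a repeated sub-call is expanded the first time; later identical calls just restate its return value):
go(x=6)
  go(x=5)
    go(x=4)
      go(x=3)
        go(x=2)
          go(x=1)
          -> return 1
          go(x=0)
          -> return 0
        -> return 1
        go(x=1)
        -> return 1
      -> return 2
      go(x=2) -> return 1  (same call as traced above)
    -> return 3
    go(x=3) -> return 2  (same call as traced above)
  -> return 5
  go(x=4) -> return 3  (same call as traced above)
-> return 8

call_count is incremented once per call, so count the calls in each subtree. Let C(x) = number of calls made by go(x).
C(0) = C(1) = 1 (base case, no recursion); C(x) = 1 + C(x - 1) + C(x - 2) otherwise.
C(2) = 1 + C(1) + C(0) = 1 + 1 + 1 = 3
C(3) = 1 + C(2) + C(1) = 1 + 3 + 1 = 5
C(4) = 1 + C(3) + C(2) = 1 + 5 + 3 = 9
C(5) = 1 + C(4) + C(3) = 1 + 9 + 5 = 15
C(6) = 1 + C(5) + C(4) = 1 + 15 + 9 = 25
call_count = C(6) = 25

Final answer: 25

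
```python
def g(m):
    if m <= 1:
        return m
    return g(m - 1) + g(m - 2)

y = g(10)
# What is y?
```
Call trace (a repeated sub-call is expanded the first time; later identical calls just restate its return value):
g(m=10)
  g(m=9)
    g(m=8)
      g(m=7)
        g(m=6)
          g(m=5)
            g(m=4)
              g(m=3)
                g(m=2)
                  g(m=1)
                  -> return 1
                  g(m=0)
                  -> return 0
                -> return 1
                g(m=1)
                -> return 1
              -> return 2
              g(m=2) -> return 1  (same call as traced above)
            -> return 3
            g(m=3) -> return 2  (same call as traced above)
          -> return 5
          g(m=4) -> return 3  (same call as traced above)
        -> return 8
        g(m=5) -> return 5  (same call as traced above)
      -> return 13
      g(m=6) -> return 8  (same call as traced above)
    -> return 21
    g(m=7) -> return 13  (same call as traced above)
  -> return 34
  g(m=8) -> return 21  (same call as traced above)
-> return 55

Final answer: 55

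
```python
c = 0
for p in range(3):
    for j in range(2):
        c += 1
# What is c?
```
Trace:
  c=0
  c=1, p=0, j=0
  c=2, p=0, j=1
  c=3, p=1, j=0
  c=4, p=1, j=1
  c=5, p=2, j=0
  c=6, p=2, j=1

Final answer: 6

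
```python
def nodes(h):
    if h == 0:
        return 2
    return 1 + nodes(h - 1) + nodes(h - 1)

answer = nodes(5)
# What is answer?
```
Call trace (a repeated sub-call is expanded the first time; later identical calls just restate its return value):
nodes(h=5)
  nodes(h=4)
    nodes(h=3)
      nodes(h=2)
        nodes(h=1)
          nodes(h=0)
          -> return 2
          nodes(h=0)
          -> return 2
        -> return 5
        nodes(h=1) -> return 5  (same call as traced above)
      -> return 11
      nodes(h=2) -> return 11  (same call as traced above)
    -> return 23
    nodes(h=3) -> return 23  (same call as traced above)
  -> return 47
  nodes(h=4) -> return 47  (same call as traced above)
-> return 95

Final answer: 95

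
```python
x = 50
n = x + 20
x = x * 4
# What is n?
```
Trace:
  x=50
  x=50, n=70
  x=200, n=70

Final answer: 70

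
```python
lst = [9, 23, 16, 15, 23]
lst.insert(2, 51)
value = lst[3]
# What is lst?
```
Trace:
  lst=[9, 23, 16, 15, 23]
  lst=[9, 23, 51, 16, 15, 23]
  lst=[9, 23, 51, 16, 15, 23], value=16

Final answer: [9, 23, 51, 16, 15, 23]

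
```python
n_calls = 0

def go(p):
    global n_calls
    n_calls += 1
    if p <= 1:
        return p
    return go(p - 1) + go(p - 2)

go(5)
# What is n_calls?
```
Call trace (a repeated sub-call is expanded the first time; later identical calls just restate its return value):
go(p=5)
  go(p=4)
    go(p=3)
      go(p=2)
        go(p=1)
        -> return 1
        go(p=0)
        -> return 0
      -> return 1
      go(p=1)
      -> return 1
    -> return 2
    go(p=2) -> return 1  (same call as traced above)
  -> return 3
  go(p=3) -> return 2  (same call as traced above)
-> return 5

n_calls is incremented once per call, so count the calls in each subtree. Let C(p) = number of calls made by go(p).
C(0) = C(1) = 1 (base case, no recursion); C(p) = 1 + C(p - 1) + C(p - 2) otherwise.
C(2) = 1 + C(1) + C(0) = 1 + 1 + 1 = 3
C(3) = 1 + C(2) + C(1) = 1 + 3 + 1 = 5
C(4) = 1 + C(3) + C(2) = 1 + 5 + 3 = 9
C(5) = 1 + C(4) + C(3) = 1 + 9 + 5 = 15
n_calls = C(5) = 15

Final answer: 15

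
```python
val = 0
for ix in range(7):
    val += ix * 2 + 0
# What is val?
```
Trace:
  val=0
  val=0, ix=0
  val=2, ix=1
  val=6, ix=2
  val=12, ix=3
  val=20, ix=4
  val=30, ix=5
  val=42, ix=6

Final answer: 42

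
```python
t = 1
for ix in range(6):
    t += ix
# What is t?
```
Trace:
  t=1
  t=1, ix=0
  t=2, ix=1
  t=4, ix=2
  t=7, ix=3
  t=11, ix=4
  t=16, ix=5

Final answer: 16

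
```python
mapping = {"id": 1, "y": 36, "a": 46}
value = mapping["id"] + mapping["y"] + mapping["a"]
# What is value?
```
Trace:
  mapping={'id': 1, 'y': 36, 'a': 46}
  mapping={'id': 1, 'y': 36, 'a': 46}, value=83

Final answer: 83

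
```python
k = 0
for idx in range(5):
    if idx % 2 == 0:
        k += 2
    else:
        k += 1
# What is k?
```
Trace:
  k=0
  k=2, idx=0
  k=3, idx=1
  k=5, idx=2
  k=6, idx=3
  k=8, idx=4

Final answer: 8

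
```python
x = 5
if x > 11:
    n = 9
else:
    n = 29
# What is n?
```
Trace:
  x=5
  x=5, n=29

Final answer: 29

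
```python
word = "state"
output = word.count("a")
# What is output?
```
Trace:
  word='state'
  word='state', output=1

Final answer: 1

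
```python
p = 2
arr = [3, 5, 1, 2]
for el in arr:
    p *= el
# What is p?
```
Trace:
  p=2
  p=6, el=3
  p=30, el=5
  p=30, el=1
  p=60, el=2

Final answer: 60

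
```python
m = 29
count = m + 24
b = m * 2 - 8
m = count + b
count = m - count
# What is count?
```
Trace:
  m=29
  m=29, count=53
  m=29, count=53, b=50
  m=103, count=53, b=50
  m=103, count=50, b=50

Final answer: 50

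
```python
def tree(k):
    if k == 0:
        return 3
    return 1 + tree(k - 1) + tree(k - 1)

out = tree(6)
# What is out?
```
Call trace (a repeated sub-call is expanded the first time; later identical calls just restate its return value):
tree(k=6)
  tree(k=5)
    tree(k=4)
      tree(k=3)
        tree(k=2)
          tree(k=1)
            tree(k=0)
            -> return 3
            tree(k=0)
            -> return 3
          -> return 7
          tree(k=1) -> return 7  (same call as traced above)
        -> return 15
        tree(k=2) -> return 15  (same call as traced above)
      -> return 31
      tree(k=3) -> return 31  (same call as traced above)
    -> return 63
    tree(k=4) -> return 63  (same call as traced above)
  -> return 127
  tree(k=5) -> return 127  (same call as traced above)
-> return 255

Final answer: 255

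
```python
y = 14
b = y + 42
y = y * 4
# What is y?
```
Trace:
  y=14
  y=14, b=56
  y=56, b=56

Final answer: 56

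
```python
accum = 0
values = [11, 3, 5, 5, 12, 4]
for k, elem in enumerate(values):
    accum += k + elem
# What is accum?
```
Trace:
  accum=0
  accum=11, k=0, elem=11
  accum=15, k=1, elem=3
  accum=22, k=2, elem=5
  accum=30, k=3, elem=5
  accum=46, k=4, elem=12
  accum=55, k=5, elem=4

Final answer: 55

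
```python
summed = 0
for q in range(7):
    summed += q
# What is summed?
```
Trace:
  summed=0
  summed=0, q=0
  summed=1, q=1
  summed=3, q=2
  summed=6, q=3
  summed=10, q=4
  summed=15, q=5
  summed=21, q=6

Final answer: 21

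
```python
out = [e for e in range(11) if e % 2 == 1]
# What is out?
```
Trace:
  e=0
  e=1
  e=2
  e=3
  e=4
  e=5
  e=6
  e=7
  e=8
  e=9
  e=10
  out=[1, 3, 5, 7, 9]

Final answer: [1, 3, 5, 7, 9]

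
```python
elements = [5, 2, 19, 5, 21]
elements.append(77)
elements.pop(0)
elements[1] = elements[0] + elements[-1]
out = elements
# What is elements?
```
Trace:
  elements=[5, 2, 19, 5, 21]
  elements=[5, 2, 19, 5, 21, 77]
  elements=[2, 19, 5, 21, 77]
  elements=[2, 79, 5, 21, 77]
  elements=[2, 79, 5, 21, 77], out=[2, 79, 5, 21, 77]

Final answer: [2, 79, 5, 21, 77]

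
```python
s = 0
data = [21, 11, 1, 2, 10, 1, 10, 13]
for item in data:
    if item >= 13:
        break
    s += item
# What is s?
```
Trace:
  s=0
  s=0, item=21

Final answer: 0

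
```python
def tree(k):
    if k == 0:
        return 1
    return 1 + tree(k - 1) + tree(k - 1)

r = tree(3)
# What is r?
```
Call trace (a repeated sub-call is expanded the first time; later identical calls just restate its return value):
tree(k=3)
  tree(k=2)
    tree(k=1)
      tree(k=0)
      -> return 1
      tree(k=0)
      -> return 1
    -> return 3
    tree(k=1) -> return 3  (same call as traced above)
  -> return 7
  tree(k=2) -> return 7  (same call as traced above)
-> return 15

Final answer: 15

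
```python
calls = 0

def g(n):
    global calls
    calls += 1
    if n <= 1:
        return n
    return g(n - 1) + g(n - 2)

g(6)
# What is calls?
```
Call trace (a repeated sub-call is expanded the first time; later identical calls just restate its return value):
g(n=6)
  g(n=5)
    g(n=4)
      g(n=3)
        g(n=2)
          g(n=1)
          -> return 1
          g(n=0)
          -> return 0
        -> return 1
        g(n=1)
        -> return 1
      -> return 2
      g(n=2) -> return 1  (same call as traced above)
    -> return 3
    g(n=3) -> return 2  (same call as traced above)
  -> return 5
  g(n=4) -> return 3  (same call as traced above)
-> return 8

calls is incremented once per call, so count the calls in each subtree. Let C(n) = number of calls made by g(n).
C(0) = C(1) = 1 (base case, no recursion); C(n) = 1 + C(n - 1) + C(n - 2) otherwise.
C(2) = 1 + C(1) + C(0) = 1 + 1 + 1 = 3
C(3) = 1 + C(2) + C(1) = 1 + 3 + 1 = 5
C(4) = 1 + C(3) + C(2) = 1 + 5 + 3 = 9
C(5) = 1 + C(4) + C(3) = 1 + 9 + 5 = 15
C(6) = 1 + C(5) + C(4) = 1 + 15 + 9 = 25
calls = C(6) = 25

Final answer: 25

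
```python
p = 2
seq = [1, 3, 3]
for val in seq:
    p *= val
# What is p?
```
Trace:
  p=2
  p=2, val=1
  p=6, val=3
  p=18, val=3

Final answer: 18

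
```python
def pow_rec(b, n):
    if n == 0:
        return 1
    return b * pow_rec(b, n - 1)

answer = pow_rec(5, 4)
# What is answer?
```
Call trace:
pow_rec(b=5, n=4)
  pow_rec(b=5, n=3)
    pow_rec(b=5, n=2)
      pow_rec(b=5, n=1)
        pow_rec(b=5, n=0)
        -> return 1
      -> return 5
    -> return 25
  -> return 125
-> return 625

Final answer: 625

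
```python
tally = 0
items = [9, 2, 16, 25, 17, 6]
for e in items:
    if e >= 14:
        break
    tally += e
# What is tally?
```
Trace:
  tally=0
  tally=9, e=9
  tally=11, e=2
  tally=11, e=16

Final answer: 11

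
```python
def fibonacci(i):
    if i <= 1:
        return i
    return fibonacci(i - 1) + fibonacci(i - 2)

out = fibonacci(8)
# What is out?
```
Call trace (a repeated sub-call is expanded the first time; later identical calls just restate its return value):
fibonacci(i=8)
  fibonacci(i=7)
    fibonacci(i=6)
      fibonacci(i=5)
        fibonacci(i=4)
          fibonacci(i=3)
            fibonacci(i=2)
              fibonacci(i=1)
              -> return 1
              fibonacci(i=0)
              -> return 0
            -> return 1
            fibonacci(i=1)
            -> return 1
          -> return 2
          fibonacci(i=2) -> return 1  (same call as traced above)
        -> return 3
        fibonacci(i=3) -> return 2  (same call as traced above)
      -> return 5
      fibonacci(i=4) -> return 3  (same call as traced above)
    -> return 8
    fibonacci(i=5) -> return 5  (same call as traced above)
  -> return 13
  fibonacci(i=6) -> return 8  (same call as traced above)
-> return 21

Final answer: 21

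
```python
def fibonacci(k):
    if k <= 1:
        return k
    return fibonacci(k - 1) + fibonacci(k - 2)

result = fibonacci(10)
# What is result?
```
Call trace (a repeated sub-call is expanded the first time; later identical calls just restate its return value):
fibonacci(k=10)
  fibonacci(k=9)
    fibonacci(k=8)
      fibonacci(k=7)
        fibonacci(k=6)
          fibonacci(k=5)
            fibonacci(k=4)
              fibonacci(k=3)
                fibonacci(k=2)
                  fibonacci(k=1)
                  -> return 1
                  fibonacci(k=0)
                  -> return 0
                -> return 1
                fibonacci(k=1)
                -> return 1
              -> return 2
              fibonacci(k=2) -> return 1  (same call as traced above)
            -> return 3
            fibonacci(k=3) -> return 2  (same call as traced above)
          -> return 5
          fibonacci(k=4) -> return 3  (same call as traced above)
        -> return 8
        fibonacci(k=5) -> return 5  (same call as traced above)
      -> return 13
      fibonacci(k=6) -> return 8  (same call as traced above)
    -> return 21
    fibonacci(k=7) -> return 13  (same call as traced above)
  -> return 34
  fibonacci(k=8) -> return 21  (same call as traced above)
-> return 55

Final answer: 55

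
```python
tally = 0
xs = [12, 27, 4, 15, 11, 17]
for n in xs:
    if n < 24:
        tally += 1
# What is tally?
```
Trace:
  tally=0
  tally=1, n=12
  tally=1, n=27
  tally=2, n=4
  tally=3, n=15
  tally=4, n=11
  tally=5, n=17

Final answer: 5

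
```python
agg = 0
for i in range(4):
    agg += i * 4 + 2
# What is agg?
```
Trace:
  agg=0
  agg=2, i=0
  agg=8, i=1
  agg=18, i=2
  agg=32, i=3

Final answer: 32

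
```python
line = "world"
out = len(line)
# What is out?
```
Trace:
  line='world'
  line='world', out=5

Final answer: 5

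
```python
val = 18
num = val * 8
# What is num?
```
Trace:
  val=18
  val=18, num=144

Final answer: 144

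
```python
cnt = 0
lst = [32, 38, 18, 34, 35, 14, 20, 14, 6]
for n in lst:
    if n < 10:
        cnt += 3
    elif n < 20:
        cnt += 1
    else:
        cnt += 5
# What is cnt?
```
Trace:
  cnt=0
  cnt=5, n=32
  cnt=10, n=38
  cnt=11, n=18
  cnt=16, n=34
  cnt=21, n=35
  cnt=22, n=14
  cnt=27, n=20
  cnt=28, n=14
  cnt=31, n=6

Final answer: 31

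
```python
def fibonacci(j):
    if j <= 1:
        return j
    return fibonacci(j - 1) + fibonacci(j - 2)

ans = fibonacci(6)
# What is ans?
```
Call trace (a repeated sub-call is expanded the first time; later identical calls just restate its return value):
fibonacci(j=6)
  fibonacci(j=5)
    fibonacci(j=4)
      fibonacci(j=3)
        fibonacci(j=2)
          fibonacci(j=1)
          -> return 1
          fibonacci(j=0)
          -> return 0
        -> return 1
        fibonacci(j=1)
        -> return 1
      -> return 2
      fibonacci(j=2) -> return 1  (same call as traced above)
    -> return 3
    fibonacci(j=3) -> return 2  (same call as traced above)
  -> return 5
  fibonacci(j=4) -> return 3  (same call as traced above)
-> return 8

Final answer: 8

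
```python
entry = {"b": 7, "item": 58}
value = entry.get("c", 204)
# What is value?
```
Trace:
  entry={'b': 7, 'item': 58}
  entry={'b': 7, 'item': 58}, value=204

Final answer: 204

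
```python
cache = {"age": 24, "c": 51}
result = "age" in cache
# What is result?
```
Trace:
  cache={'age': 24, 'c': 51}
  cache={'age': 24, 'c': 51}, result=True

Final answer: True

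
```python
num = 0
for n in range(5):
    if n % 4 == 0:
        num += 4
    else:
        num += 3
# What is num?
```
Trace:
  num=0
  num=4, n=0
  num=7, n=1
  num=10, n=2
  num=13, n=3
  num=17, n=4

Final answer: 17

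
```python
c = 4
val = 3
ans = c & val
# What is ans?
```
Trace:
  c=4
  c=4, val=3
  c=4, val=3, ans=0

Final answer: 0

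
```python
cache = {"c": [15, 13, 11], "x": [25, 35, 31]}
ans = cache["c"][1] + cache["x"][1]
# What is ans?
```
Trace:
  cache={'c': [15, 13, 11], 'x': [25, 35, 31]}
  cache={'c': [15, 13, 11], 'x': [25, 35, 31]}, ans=48

Final answer: 48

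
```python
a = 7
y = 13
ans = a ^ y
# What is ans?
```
Trace:
  a=7
  a=7, y=13
  a=7, y=13, ans=10

Final answer: 10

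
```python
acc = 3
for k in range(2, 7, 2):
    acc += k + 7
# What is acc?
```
Trace:
  acc=3
  acc=12, k=2
  acc=23, k=4
  acc=36, k=6

Final answer: 36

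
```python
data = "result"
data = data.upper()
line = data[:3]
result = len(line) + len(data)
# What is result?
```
Trace:
  data='result'
  data='RESULT'
  data='RESULT', line='RES'
  data='RESULT', line='RES', result=9

Final answer: 9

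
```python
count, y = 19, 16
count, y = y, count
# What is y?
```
Trace:
  count=19, y=16
  count=16, y=19

Final answer: 19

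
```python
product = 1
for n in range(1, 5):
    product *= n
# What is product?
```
Trace:
  product=1
  product=1, n=1
  product=2, n=2
  product=6, n=3
  product=24, n=4

Final answer: 24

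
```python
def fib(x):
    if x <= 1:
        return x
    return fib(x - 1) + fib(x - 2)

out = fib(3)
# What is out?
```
Call trace:
fib(x=3)
  fib(x=2)
    fib(x=1)
    -> return 1
    fib(x=0)
    -> return 0
  -> return 1
  fib(x=1)
  -> return 1
-> return 2

Final answer: 2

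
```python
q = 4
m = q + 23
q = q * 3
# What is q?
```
Trace:
  q=4
  q=4, m=27
  q=12, m=27

Final answer: 12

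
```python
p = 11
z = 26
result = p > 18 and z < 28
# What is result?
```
Trace:
  p=11
  p=11, z=26
  p=11, z=26, result=False

Final answer: False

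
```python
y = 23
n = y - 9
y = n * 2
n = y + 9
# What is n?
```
Trace:
  y=23
  y=23, n=14
  y=28, n=14
  y=28, n=37

Final answer: 37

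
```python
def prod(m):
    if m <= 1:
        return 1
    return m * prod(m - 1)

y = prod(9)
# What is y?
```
Call trace:
prod(m=9)
  prod(m=8)
    prod(m=7)
      prod(m=6)
        prod(m=5)
          prod(m=4)
            prod(m=3)
              prod(m=2)
                prod(m=1)
                -> return 1
              -> return 2
            -> return 6
          -> return 24
        -> return 120
      -> return 720
    -> return 5040
  -> return 40320
-> return 362880

Final answer: 362880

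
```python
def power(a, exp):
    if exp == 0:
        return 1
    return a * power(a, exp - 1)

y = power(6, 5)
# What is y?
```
Call trace:
power(a=6, exp=5)
  power(a=6, exp=4)
    power(a=6, exp=3)
      power(a=6, exp=2)
        power(a=6, exp=1)
          power(a=6, exp=0)
          -> return 1
        -> return 6
      -> return 36
    -> return 216
  -> return 1296
-> return 7776

Final answer: 7776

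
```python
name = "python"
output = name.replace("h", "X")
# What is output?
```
Trace:
  name='python'
  name='python', output='pytXon'

Final answer: 'pytXon'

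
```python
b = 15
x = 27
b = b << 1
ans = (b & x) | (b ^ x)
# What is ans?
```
Trace:
  b=15
  b=15, x=27
  b=30, x=27
  b=30, x=27, ans=31

Final answer: 31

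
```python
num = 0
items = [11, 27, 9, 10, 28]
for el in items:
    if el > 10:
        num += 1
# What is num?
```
Trace:
  num=0
  num=1, el=11
  num=2, el=27
  num=2, el=9
  num=2, el=10
  num=3, el=28

Final answer: 3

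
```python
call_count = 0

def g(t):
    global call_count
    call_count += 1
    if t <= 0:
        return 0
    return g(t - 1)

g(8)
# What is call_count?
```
Call trace:
g(t=8)
  g(t=7)
    g(t=6)
      g(t=5)
        g(t=4)
          g(t=3)
            g(t=2)
              g(t=1)
                g(t=0)
                -> return 0
              -> return 0
            -> return 0
          -> return 0
        -> return 0
      -> return 0
    -> return 0
  -> return 0
-> return 0

call_count is incremented once per call. g is entered once for each t = 8, 7, 6, 5, 4, 3, 2, 1, 0 (the t <= 0 call returns without recursing), i.e. 8 + 1 calls.
call_count = 9

Final answer: 9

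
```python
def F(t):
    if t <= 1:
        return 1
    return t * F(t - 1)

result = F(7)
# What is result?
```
Call trace:
F(t=7)
  F(t=6)
    F(t=5)
      F(t=4)
        F(t=3)
          F(t=2)
            F(t=1)
            -> return 1
          -> return 2
        -> return 6
      -> return 24
    -> return 120
  -> return 720
-> return 5040

Final answer: 5040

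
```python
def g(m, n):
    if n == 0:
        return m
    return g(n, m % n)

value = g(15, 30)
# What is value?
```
Call trace:
g(m=15, n=30)
  g(m=30, n=15)
    g(m=15, n=0)
    -> return 15
  -> return 15
-> return 15

Final answer: 15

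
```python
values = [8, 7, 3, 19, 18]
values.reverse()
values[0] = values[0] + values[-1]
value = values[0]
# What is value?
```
Trace:
  values=[8, 7, 3, 19, 18]
  values=[18, 19, 3, 7, 8]
  values=[26, 19, 3, 7, 8]
  values=[26, 19, 3, 7, 8], value=26

Final answer: 26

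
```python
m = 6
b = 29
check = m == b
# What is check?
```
Trace:
  m=6
  m=6, b=29
  m=6, b=29, check=False

Final answer: False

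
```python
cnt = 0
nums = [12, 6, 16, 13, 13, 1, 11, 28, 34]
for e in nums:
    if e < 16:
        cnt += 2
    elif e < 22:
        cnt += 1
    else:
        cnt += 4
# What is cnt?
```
Trace:
  cnt=0
  cnt=2, e=12
  cnt=4, e=6
  cnt=5, e=16
  cnt=7, e=13
  cnt=9, e=13
  cnt=11, e=1
  cnt=13, e=11
  cnt=17, e=28
  cnt=21, e=34

Final answer: 21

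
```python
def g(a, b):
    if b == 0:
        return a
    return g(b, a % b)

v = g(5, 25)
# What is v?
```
Call trace:
g(a=5, b=25)
  g(a=25, b=5)
    g(a=5, b=0)
    -> return 5
  -> return 5
-> return 5

Final answer: 5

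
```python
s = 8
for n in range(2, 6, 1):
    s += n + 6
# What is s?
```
Trace:
  s=8
  s=16, n=2
  s=25, n=3
  s=35, n=4
  s=46, n=5

Final answer: 46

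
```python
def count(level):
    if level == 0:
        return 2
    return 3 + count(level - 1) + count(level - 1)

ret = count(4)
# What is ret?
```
Call trace (a repeated sub-call is expanded the first time; later identical calls just restate its return value):
count(level=4)
  count(level=3)
    count(level=2)
      count(level=1)
        count(level=0)
        -> return 2
        count(level=0)
        -> return 2
      -> return 7
      count(level=1) -> return 7  (same call as traced above)
    -> return 17
    count(level=2) -> return 17  (same call as traced above)
  -> return 37
  count(level=3) -> return 37  (same call as traced above)
-> return 77

Final answer: 77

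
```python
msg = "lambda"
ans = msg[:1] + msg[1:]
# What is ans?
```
Trace:
  msg='lambda'
  msg='lambda', ans='lambda'

Final answer: 'lambda'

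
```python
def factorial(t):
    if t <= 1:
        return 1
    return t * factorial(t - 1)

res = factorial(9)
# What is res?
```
Call trace:
factorial(t=9)
  factorial(t=8)
    factorial(t=7)
      factorial(t=6)
        factorial(t=5)
          factorial(t=4)
            factorial(t=3)
              factorial(t=2)
                factorial(t=1)
                -> return 1
              -> return 2
            -> return 6
          -> return 24
        -> return 120
      -> return 720
    -> return 5040
  -> return 40320
-> return 362880

Final answer: 362880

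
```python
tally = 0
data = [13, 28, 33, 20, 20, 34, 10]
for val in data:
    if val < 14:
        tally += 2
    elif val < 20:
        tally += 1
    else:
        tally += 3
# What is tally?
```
Trace:
  tally=0
  tally=2, val=13
  tally=5, val=28
  tally=8, val=33
  tally=11, val=20
  tally=14, val=20
  tally=17, val=34
  tally=19, val=10

Final answer: 19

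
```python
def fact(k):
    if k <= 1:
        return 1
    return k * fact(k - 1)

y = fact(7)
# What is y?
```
Call trace:
fact(k=7)
  fact(k=6)
    fact(k=5)
      fact(k=4)
        fact(k=3)
          fact(k=2)
            fact(k=1)
            -> return 1
          -> return 2
        -> return 6
      -> return 24
    -> return 120
  -> return 720
-> return 5040

Final answer: 5040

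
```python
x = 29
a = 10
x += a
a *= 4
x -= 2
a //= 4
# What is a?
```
Trace:
  x=29
  x=29, a=10
  x=39, a=10
  x=39, a=40
  x=37, a=40
  x=37, a=10

Final answer: 10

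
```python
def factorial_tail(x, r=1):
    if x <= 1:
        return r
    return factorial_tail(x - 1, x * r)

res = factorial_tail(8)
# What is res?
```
Call trace:
factorial_tail(x=8, r=1)
  factorial_tail(x=7, r=8)
    factorial_tail(x=6, r=56)
      factorial_tail(x=5, r=336)
        factorial_tail(x=4, r=1680)
          factorial_tail(x=3, r=6720)
            factorial_tail(x=2, r=20160)
              factorial_tail(x=1, r=40320)
              -> return 40320
            -> return 40320
          -> return 40320
        -> return 40320
      -> return 40320
    -> return 40320
  -> return 40320
-> return 40320

Final answer: 40320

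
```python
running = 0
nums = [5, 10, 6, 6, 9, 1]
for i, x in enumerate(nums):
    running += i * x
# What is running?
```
Trace:
  running=0
  running=0, i=0, x=5
  running=10, i=1, x=10
  running=22, i=2, x=6
  running=40, i=3, x=6
  running=76, i=4, x=9
  running=81, i=5, x=1

Final answer: 81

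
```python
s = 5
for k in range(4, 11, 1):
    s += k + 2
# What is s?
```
Trace:
  s=5
  s=11, k=4
  s=18, k=5
  s=26, k=6
  s=35, k=7
  s=45, k=8
  s=56, k=9
  s=68, k=10

Final answer: 68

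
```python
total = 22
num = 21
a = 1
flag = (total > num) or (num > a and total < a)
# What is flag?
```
Trace:
  total=22
  total=22, num=21
  total=22, num=21, a=1
  total=22, num=21, a=1, flag=True

Final answer: True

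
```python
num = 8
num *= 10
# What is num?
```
Trace:
  num=8
  num=80

Final answer: 80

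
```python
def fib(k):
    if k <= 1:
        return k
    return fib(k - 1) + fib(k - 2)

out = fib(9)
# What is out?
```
Call trace (a repeated sub-call is expanded the first time; later identical calls just restate its return value):
fib(k=9)
  fib(k=8)
    fib(k=7)
      fib(k=6)
        fib(k=5)
          fib(k=4)
            fib(k=3)
              fib(k=2)
                fib(k=1)
                -> return 1
                fib(k=0)
                -> return 0
              -> return 1
              fib(k=1)
              -> return 1
            -> return 2
            fib(k=2) -> return 1  (same call as traced above)
          -> return 3
          fib(k=3) -> return 2  (same call as traced above)
        -> return 5
        fib(k=4) -> return 3  (same call as traced above)
      -> return 8
      fib(k=5) -> return 5  (same call as traced above)
    -> return 13
    fib(k=6) -> return 8  (same call as traced above)
  -> return 21
  fib(k=7) -> return 13  (same call as traced above)
-> return 34

Final answer: 34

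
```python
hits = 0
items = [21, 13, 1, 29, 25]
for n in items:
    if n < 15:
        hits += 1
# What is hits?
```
Trace:
  hits=0
  hits=0, n=21
  hits=1, n=13
  hits=2, n=1
  hits=2, n=29
  hits=2, n=25

Final answer: 2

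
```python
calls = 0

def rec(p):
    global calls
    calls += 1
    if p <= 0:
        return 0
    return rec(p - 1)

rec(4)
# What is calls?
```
Call trace:
rec(p=4)
  rec(p=3)
    rec(p=2)
      rec(p=1)
        rec(p=0)
        -> return 0
      -> return 0
    -> return 0
  -> return 0
-> return 0

calls is incremented once per call. rec is entered once for each p = 4, 3, 2, 1, 0 (the p <= 0 call returns without recursing), i.e. 4 + 1 calls.
calls = 5

Final answer: 5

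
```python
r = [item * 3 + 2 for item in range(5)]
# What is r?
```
Trace:
  item=0
  item=1
  item=2
  item=3
  item=4
  r=[2, 5, 8, 11, 14]

Final answer: [2, 5, 8, 11, 14]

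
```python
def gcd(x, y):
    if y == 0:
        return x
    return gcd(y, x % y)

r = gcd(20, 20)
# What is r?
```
Call trace:
gcd(x=20, y=20)
  gcd(x=20, y=0)
  -> return 20
-> return 20

Final answer: 20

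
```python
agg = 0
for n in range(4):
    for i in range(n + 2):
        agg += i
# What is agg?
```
Trace:
  agg=0
  agg=0, n=0, i=0
  agg=1, n=0, i=1
  agg=1, n=1, i=0
  agg=2, n=1, i=1
  agg=4, n=1, i=2
  agg=4, n=2, i=0
  agg=5, n=2, i=1
  agg=7, n=2, i=2
  agg=10, n=2, i=3
  agg=10, n=3, i=0
  agg=11, n=3, i=1
  agg=13, n=3, i=2
  agg=16, n=3, i=3
  agg=20, n=3, i=4

Final answer: 20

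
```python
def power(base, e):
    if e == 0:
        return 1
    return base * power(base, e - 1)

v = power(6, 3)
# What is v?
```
Call trace:
power(base=6, e=3)
  power(base=6, e=2)
    power(base=6, e=1)
      power(base=6, e=0)
      -> return 1
    -> return 6
  -> return 36
-> return 216

Final answer: 216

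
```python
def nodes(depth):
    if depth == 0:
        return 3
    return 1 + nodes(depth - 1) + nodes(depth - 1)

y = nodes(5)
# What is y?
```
Call trace (a repeated sub-call is expanded the first time; later identical calls just restate its return value):
nodes(depth=5)
  nodes(depth=4)
    nodes(depth=3)
      nodes(depth=2)
        nodes(depth=1)
          nodes(depth=0)
          -> return 3
          nodes(depth=0)
          -> return 3
        -> return 7
        nodes(depth=1) -> return 7  (same call as traced above)
      -> return 15
      nodes(depth=2) -> return 15  (same call as traced above)
    -> return 31
    nodes(depth=3) -> return 31  (same call as traced above)
  -> return 63
  nodes(depth=4) -> return 63  (same call as traced above)
-> return 127

Final answer: 127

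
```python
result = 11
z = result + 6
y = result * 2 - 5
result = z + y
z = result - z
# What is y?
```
Trace:
  result=11
  result=11, z=17
  result=11, z=17, y=17
  result=34, z=17, y=17
  result=34, z=17, y=17

Final answer: 17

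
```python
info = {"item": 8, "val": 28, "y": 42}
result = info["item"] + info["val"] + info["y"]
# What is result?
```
Trace:
  info={'item': 8, 'val': 28, 'y': 42}
  info={'item': 8, 'val': 28, 'y': 42}, result=78

Final answer: 78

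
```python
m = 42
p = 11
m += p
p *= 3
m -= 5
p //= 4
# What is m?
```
Trace:
  m=42
  m=42, p=11
  m=53, p=11
  m=53, p=33
  m=48, p=33
  m=48, p=8

Final answer: 48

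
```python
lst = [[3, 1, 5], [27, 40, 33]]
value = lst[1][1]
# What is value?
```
Trace:
  lst=[[3, 1, 5], [27, 40, 33]]
  lst=[[3, 1, 5], [27, 40, 33]], value=40

Final answer: 40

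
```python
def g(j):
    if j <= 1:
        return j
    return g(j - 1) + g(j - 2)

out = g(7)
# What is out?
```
Call trace (a repeated sub-call is expanded the first time; later identical calls just restate its return value):
g(j=7)
  g(j=6)
    g(j=5)
      g(j=4)
        g(j=3)
          g(j=2)
            g(j=1)
            -> return 1
            g(j=0)
            -> return 0
          -> return 1
          g(j=1)
          -> return 1
        -> return 2
        g(j=2) -> return 1  (same call as traced above)
      -> return 3
      g(j=3) -> return 2  (same call as traced above)
    -> return 5
    g(j=4) -> return 3  (same call as traced above)
  -> return 8
  g(j=5) -> return 5  (same call as traced above)
-> return 13

Final answer: 13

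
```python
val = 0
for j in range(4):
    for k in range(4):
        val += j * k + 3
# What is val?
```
Trace:
  val=0
  val=3, j=0, k=0
  val=6, j=0, k=1
  val=9, j=0, k=2
  val=12, j=0, k=3
  val=15, j=1, k=0
  val=19, j=1, k=1
  val=24, j=1, k=2
  val=30, j=1, k=3
  val=33, j=2, k=0
  val=38, j=2, k=1
  val=45, j=2, k=2
  val=54, j=2, k=3
  val=57, j=3, k=0
  val=63, j=3, k=1
  val=72, j=3, k=2
  val=84, j=3, k=3

Final answer: 84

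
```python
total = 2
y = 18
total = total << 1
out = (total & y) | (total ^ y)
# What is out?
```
Trace:
  total=2
  total=2, y=18
  total=4, y=18
  total=4, y=18, out=22

Final answer: 22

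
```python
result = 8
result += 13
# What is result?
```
Trace:
  result=8
  result=21

Final answer: 21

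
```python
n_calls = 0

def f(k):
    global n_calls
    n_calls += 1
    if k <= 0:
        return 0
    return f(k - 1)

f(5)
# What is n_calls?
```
Call trace:
f(k=5)
  f(k=4)
    f(k=3)
      f(k=2)
        f(k=1)
          f(k=0)
          -> return 0
        -> return 0
      -> return 0
    -> return 0
  -> return 0
-> return 0

n_calls is incremented once per call. f is entered once for each k = 5, 4, 3, 2, 1, 0 (the k <= 0 call returns without recursing), i.e. 5 + 1 calls.
n_calls = 6

Final answer: 6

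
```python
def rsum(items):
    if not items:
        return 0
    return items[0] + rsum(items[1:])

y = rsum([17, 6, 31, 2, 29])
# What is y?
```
Call trace:
rsum(items=[17, 6, 31, 2, 29])
  rsum(items=[6, 31, 2, 29])
    rsum(items=[31, 2, 29])
      rsum(items=[2, 29])
        rsum(items=[29])
          rsum(items=[])
          -> return 0
        -> return 29
      -> return 31
    -> return 62
  -> return 68
-> return 85

Final answer: 85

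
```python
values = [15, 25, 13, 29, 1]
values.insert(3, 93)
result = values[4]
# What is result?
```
Trace:
  values=[15, 25, 13, 29, 1]
  values=[15, 25, 13, 93, 29, 1]
  values=[15, 25, 13, 93, 29, 1], result=29

Final answer: 29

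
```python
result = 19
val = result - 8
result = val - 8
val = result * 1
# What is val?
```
Trace:
  result=19
  result=19, val=11
  result=3, val=11
  result=3, val=3

Final answer: 3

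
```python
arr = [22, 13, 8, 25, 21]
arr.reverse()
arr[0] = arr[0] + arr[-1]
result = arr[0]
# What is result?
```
Trace:
  arr=[22, 13, 8, 25, 21]
  arr=[21, 25, 8, 13, 22]
  arr=[43, 25, 8, 13, 22]
  arr=[43, 25, 8, 13, 22], result=43

Final answer: 43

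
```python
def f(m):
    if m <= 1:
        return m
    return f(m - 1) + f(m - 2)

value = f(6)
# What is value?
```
Call trace (a repeated sub-call is expanded the first time; later identical calls just restate its return value):
f(m=6)
  f(m=5)
    f(m=4)
      f(m=3)
        f(m=2)
          f(m=1)
          -> return 1
          f(m=0)
          -> return 0
        -> return 1
        f(m=1)
        -> return 1
      -> return 2
      f(m=2) -> return 1  (same call as traced above)
    -> return 3
    f(m=3) -> return 2  (same call as traced above)
  -> return 5
  f(m=4) -> return 3  (same call as traced above)
-> return 8

Final answer: 8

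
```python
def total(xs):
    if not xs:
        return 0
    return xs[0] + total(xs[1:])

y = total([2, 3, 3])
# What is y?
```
Call trace:
total(xs=[2, 3, 3])
  total(xs=[3, 3])
    total(xs=[3])
      total(xs=[])
      -> return 0
    -> return 3
  -> return 6
-> return 8

Final answer: 8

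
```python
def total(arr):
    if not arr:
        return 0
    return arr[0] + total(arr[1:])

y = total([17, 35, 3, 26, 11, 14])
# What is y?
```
Call trace:
total(arr=[17, 35, 3, 26, 11, 14])
  total(arr=[35, 3, 26, 11, 14])
    total(arr=[3, 26, 11, 14])
      total(arr=[26, 11, 14])
        total(arr=[11, 14])
          total(arr=[14])
            total(arr=[])
            -> return 0
          -> return 14
        -> return 25
      -> return 51
    -> return 54
  -> return 89
-> return 106

Final answer: 106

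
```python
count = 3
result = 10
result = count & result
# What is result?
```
Trace:
  count=3
  count=3, result=10
  count=3, result=2

Final answer: 2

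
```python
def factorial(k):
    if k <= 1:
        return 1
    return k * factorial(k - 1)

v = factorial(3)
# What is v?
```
Call trace:
factorial(k=3)
  factorial(k=2)
    factorial(k=1)
    -> return 1
  -> return 2
-> return 6

Final answer: 6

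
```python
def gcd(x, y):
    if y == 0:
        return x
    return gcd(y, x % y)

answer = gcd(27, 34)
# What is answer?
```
Call trace:
gcd(x=27, y=34)
  gcd(x=34, y=27)
    gcd(x=27, y=7)
      gcd(x=7, y=6)
        gcd(x=6, y=1)
          gcd(x=1, y=0)
          -> return 1
        -> return 1
      -> return 1
    -> return 1
  -> return 1
-> return 1

Final answer: 1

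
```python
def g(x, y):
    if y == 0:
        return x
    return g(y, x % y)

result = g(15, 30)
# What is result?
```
Call trace:
g(x=15, y=30)
  g(x=30, y=15)
    g(x=15, y=0)
    -> return 15
  -> return 15
-> return 15

Final answer: 15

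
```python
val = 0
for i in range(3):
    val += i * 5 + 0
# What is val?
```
Trace:
  val=0
  val=0, i=0
  val=5, i=1
  val=15, i=2

Final answer: 15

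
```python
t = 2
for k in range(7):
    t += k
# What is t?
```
Trace:
  t=2
  t=2, k=0
  t=3, k=1
  t=5, k=2
  t=8, k=3
  t=12, k=4
  t=17, k=5
  t=23, k=6

Final answer: 23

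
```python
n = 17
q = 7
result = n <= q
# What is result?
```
Trace:
  n=17
  n=17, q=7
  n=17, q=7, result=False

Final answer: False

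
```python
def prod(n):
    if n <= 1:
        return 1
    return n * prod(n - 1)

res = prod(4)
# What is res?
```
Call trace:
prod(n=4)
  prod(n=3)
    prod(n=2)
      prod(n=1)
      -> return 1
    -> return 2
  -> return 6
-> return 24

Final answer: 24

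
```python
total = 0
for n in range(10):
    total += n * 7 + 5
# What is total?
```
Trace:
  total=0
  total=5, n=0
  total=17, n=1
  total=36, n=2
  total=62, n=3
  total=95, n=4
  total=135, n=5
  total=182, n=6
  total=236, n=7
  total=297, n=8
  total=365, n=9

Final answer: 365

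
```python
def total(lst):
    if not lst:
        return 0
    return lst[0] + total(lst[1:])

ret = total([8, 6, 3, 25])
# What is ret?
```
Call trace:
total(lst=[8, 6, 3, 25])
  total(lst=[6, 3, 25])
    total(lst=[3, 25])
      total(lst=[25])
        total(lst=[])
        -> return 0
      -> return 25
    -> return 28
  -> return 34
-> return 42

Final answer: 42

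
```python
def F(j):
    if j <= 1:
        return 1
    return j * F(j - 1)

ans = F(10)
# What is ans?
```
Call trace:
F(j=10)
  F(j=9)
    F(j=8)
      F(j=7)
        F(j=6)
          F(j=5)
            F(j=4)
              F(j=3)
                F(j=2)
                  F(j=1)
                  -> return 1
                -> return 2
              -> return 6
            -> return 24
          -> return 120
        -> return 720
      -> return 5040
    -> return 40320
  -> return 362880
-> return 3628800

Final answer: 3628800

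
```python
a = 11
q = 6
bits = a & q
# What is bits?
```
Trace:
  a=11
  a=11, q=6
  a=11, q=6, bits=2

Final answer: 2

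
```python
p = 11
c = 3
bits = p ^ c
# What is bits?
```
Trace:
  p=11
  p=11, c=3
  p=11, c=3, bits=8

Final answer: 8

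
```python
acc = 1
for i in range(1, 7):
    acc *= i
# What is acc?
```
Trace:
  acc=1
  acc=1, i=1
  acc=2, i=2
  acc=6, i=3
  acc=24, i=4
  acc=120, i=5
  acc=720, i=6

Final answer: 720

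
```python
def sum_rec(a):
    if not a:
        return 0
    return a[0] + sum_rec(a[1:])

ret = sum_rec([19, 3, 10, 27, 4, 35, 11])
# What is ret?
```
Call trace:
sum_rec(a=[19, 3, 10, 27, 4, 35, 11])
  sum_rec(a=[3, 10, 27, 4, 35, 11])
    sum_rec(a=[10, 27, 4, 35, 11])
      sum_rec(a=[27, 4, 35, 11])
        sum_rec(a=[4, 35, 11])
          sum_rec(a=[35, 11])
            sum_rec(a=[11])
              sum_rec(a=[])
              -> return 0
            -> return 11
          -> return 46
        -> return 50
      -> return 77
    -> return 87
  -> return 90
-> return 109

Final answer: 109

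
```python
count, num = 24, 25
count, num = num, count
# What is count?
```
Trace:
  count=24, num=25
  count=25, num=24

Final answer: 25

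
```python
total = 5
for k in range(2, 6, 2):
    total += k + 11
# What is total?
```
Trace:
  total=5
  total=18, k=2
  total=33, k=4

Final answer: 33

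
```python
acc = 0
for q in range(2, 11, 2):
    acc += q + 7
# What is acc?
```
Trace:
  acc=0
  acc=9, q=2
  acc=20, q=4
  acc=33, q=6
  acc=48, q=8
  acc=65, q=10

Final answer: 65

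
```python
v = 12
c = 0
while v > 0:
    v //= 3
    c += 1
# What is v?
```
Trace:
  v=12
  v=12, c=0
  v=4, c=1
  v=1, c=2
  v=0, c=3

Final answer: 0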